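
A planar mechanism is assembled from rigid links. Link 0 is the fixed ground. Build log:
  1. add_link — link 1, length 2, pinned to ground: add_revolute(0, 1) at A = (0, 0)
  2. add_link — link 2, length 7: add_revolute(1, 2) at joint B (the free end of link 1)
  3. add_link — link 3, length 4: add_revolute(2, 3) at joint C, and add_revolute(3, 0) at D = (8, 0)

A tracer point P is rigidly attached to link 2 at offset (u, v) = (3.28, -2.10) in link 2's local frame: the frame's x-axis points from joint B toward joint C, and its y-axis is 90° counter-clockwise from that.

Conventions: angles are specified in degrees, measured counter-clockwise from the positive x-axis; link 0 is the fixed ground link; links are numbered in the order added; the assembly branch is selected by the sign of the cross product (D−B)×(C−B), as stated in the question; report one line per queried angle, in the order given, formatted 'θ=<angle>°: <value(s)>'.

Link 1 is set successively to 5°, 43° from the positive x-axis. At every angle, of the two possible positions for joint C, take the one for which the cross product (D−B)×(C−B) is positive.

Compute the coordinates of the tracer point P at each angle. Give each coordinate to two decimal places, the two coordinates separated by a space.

A=(0,0), D=(8.00,0)
θ=5°: B = A + 2.00·(cos5°, sin5°) = (1.9924, 0.1743)
θ=5°: |BD| = 6.0101
θ=5°: circle(B,7.00) ∩ circle(D,4.00): a=5.7504, h=3.9916
θ=5°:   candidates: C₊=(7.8562,3.9974) cross=23.990; C₋=(7.6246,-3.9823) cross=-23.990
θ=5°:   branch + wants cross > 0 → take C=(7.8562,3.9974) (cross=23.990)
θ=5°: ex = (C−B)/|BC| = (0.8377,0.5462); ey = (-0.5462,0.8377)
θ=5°: P = B + 3.28·ex + -2.10·ey = (5.8869,0.2066)
θ=43°: B = A + 2.00·(cos43°, sin43°) = (1.4627, 1.3640)
θ=43°: |BD| = 6.6781
θ=43°: circle(B,7.00) ∩ circle(D,4.00): a=5.8098, h=3.9046
θ=43°:   candidates: C₊=(7.9476,3.9997) cross=26.075; C₋=(6.3525,-3.6450) cross=-26.075
θ=43°:   branch + wants cross > 0 → take C=(7.9476,3.9997) (cross=26.075)
θ=43°: ex = (C−B)/|BC| = (0.9264,0.3765); ey = (-0.3765,0.9264)
θ=43°: P = B + 3.28·ex + -2.10·ey = (5.2920,0.6535)

θ=5°: 5.89 0.21
θ=43°: 5.29 0.65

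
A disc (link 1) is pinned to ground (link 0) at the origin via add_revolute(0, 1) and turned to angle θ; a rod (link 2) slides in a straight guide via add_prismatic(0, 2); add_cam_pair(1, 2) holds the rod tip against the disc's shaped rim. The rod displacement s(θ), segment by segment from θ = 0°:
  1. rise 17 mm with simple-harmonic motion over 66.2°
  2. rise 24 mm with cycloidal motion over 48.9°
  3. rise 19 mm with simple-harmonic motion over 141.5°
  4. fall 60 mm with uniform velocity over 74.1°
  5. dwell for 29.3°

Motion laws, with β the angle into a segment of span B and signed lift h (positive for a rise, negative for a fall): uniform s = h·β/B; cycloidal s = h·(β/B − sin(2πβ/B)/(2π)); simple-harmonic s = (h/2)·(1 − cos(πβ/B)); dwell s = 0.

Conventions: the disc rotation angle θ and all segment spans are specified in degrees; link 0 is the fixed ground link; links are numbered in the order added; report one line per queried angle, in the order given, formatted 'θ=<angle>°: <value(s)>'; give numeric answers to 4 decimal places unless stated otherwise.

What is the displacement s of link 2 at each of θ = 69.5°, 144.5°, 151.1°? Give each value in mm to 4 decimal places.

segment 1 (0° to 66.2°, simple-harmonic, h = 17) is passed completely: s = 0.0000 + (17) = 17.0000
θ = 69.5° falls in segment 2 (66.2° to 115.1°, cycloidal, h = 24): β = 69.5 − 66.2 = 3.3°, B = 48.9°; Δs = 24·(0.0675 − sin(2π·0.0675)/(2π)) = 0.0481; s = 17.0000 + 0.0481 = 17.0481
segment 2 (66.2° to 115.1°, cycloidal, h = 24) is passed completely: s = 17.0000 + (24) = 41.0000
θ = 144.5° falls in segment 3 (115.1° to 256.6°, simple-harmonic, h = 19): β = 144.5 − 115.1 = 29.4°, B = 141.5°; Δs = 19/2·(1 − cos(π·0.2078)) = 1.9530; s = 41.0000 + 1.9530 = 42.9530
θ = 151.1° falls in segment 3 (115.1° to 256.6°, simple-harmonic, h = 19): β = 151.1 − 115.1 = 36°, B = 141.5°; Δs = 19/2·(1 − cos(π·0.2544)) = 2.8763; s = 41.0000 + 2.8763 = 43.8763

θ=69.5°: 17.0481
θ=144.5°: 42.9530
θ=151.1°: 43.8763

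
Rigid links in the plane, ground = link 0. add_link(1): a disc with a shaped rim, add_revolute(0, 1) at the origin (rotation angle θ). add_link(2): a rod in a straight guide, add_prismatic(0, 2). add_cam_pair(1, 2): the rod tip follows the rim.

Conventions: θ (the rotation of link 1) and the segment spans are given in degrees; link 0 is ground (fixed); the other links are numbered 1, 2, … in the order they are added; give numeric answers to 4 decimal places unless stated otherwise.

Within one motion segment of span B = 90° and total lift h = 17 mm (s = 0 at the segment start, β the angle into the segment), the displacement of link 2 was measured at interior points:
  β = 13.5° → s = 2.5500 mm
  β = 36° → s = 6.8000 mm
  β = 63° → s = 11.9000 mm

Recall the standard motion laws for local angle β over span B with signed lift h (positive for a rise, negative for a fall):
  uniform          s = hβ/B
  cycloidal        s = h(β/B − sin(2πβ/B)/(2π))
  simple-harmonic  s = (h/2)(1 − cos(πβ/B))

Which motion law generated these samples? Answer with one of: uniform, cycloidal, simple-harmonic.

candidates at β/B = r: uniform s = h·r (linear in β); cycloidal s = h·(r − sin(2πr)/(2π)); simple-harmonic s = (h/2)(1 − cos(πr))
β=13.5°: printed 2.5500 | uniform 2.5500, cycloidal 0.3611, simple-harmonic 0.9264
β=36°: printed 6.8000 | uniform 6.8000, cycloidal 5.2097, simple-harmonic 5.8734
β=63°: printed 11.9000 | uniform 11.9000, cycloidal 14.4732, simple-harmonic 13.4962
only one law matches every sample → uniform

uniform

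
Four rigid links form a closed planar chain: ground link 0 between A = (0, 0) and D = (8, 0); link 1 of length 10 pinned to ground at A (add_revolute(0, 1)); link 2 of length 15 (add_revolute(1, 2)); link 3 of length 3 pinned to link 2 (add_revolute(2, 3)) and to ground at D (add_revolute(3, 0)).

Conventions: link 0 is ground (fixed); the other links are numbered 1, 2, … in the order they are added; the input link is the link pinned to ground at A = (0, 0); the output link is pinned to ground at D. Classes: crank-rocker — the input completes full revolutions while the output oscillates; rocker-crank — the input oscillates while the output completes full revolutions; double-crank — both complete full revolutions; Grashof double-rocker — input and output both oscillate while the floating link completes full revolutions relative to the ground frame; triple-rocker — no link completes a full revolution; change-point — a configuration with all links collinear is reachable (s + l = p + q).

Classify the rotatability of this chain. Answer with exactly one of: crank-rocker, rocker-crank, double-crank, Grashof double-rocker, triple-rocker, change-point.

lengths: ground=8, input=10, coupler=15, output=3
sorted: s=3 (shortest), l=15 (longest), p+q=18
s + l = 18 vs p + q = 18
s + l = p + q → change-point (collinear configuration reachable)

change-point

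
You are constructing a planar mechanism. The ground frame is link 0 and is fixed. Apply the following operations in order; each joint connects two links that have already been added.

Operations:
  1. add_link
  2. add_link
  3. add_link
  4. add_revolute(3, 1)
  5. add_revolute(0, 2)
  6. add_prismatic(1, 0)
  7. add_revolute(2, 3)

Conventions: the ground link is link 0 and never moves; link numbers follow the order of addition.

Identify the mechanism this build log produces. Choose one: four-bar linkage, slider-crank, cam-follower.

links: 4 (incl. ground); joints: 3 revolute, 1 prismatic, 0 higher (cam) pair, forming one closed loop
4 links, 3 revolutes + 1 prismatic in one loop → slider-crank

slider-crank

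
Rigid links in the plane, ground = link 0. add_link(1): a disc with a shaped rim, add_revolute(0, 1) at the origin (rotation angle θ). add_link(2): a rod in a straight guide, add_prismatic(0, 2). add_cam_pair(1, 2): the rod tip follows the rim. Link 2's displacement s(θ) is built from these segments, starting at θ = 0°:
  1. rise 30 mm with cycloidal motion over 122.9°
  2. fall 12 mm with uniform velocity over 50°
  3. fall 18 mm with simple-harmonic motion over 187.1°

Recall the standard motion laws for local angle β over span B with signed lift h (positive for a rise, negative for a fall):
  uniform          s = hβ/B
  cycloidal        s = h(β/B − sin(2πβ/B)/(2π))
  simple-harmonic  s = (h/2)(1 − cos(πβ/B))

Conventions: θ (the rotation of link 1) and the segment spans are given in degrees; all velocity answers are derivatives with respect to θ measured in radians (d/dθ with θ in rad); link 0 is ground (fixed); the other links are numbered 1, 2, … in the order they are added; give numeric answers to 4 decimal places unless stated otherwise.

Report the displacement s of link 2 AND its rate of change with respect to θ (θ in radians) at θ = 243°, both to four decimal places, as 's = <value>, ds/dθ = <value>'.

segment 1 (0° to 122.9°, cycloidal, h = 30) is passed completely: s = 0.0000 + (30) = 30.0000
segment 2 (122.9° to 172.9°, uniform, h = -12) is passed completely: s = 30.0000 + (-12) = 18.0000
θ = 243° falls in segment 3 (172.9° to 360°, simple-harmonic, h = -18): β = 243 − 172.9 = 70.1°, B = 187.1°; Δs = -18/2·(1 − cos(π·0.3747)) = -5.5471; s = 18.0000 − 5.5471 = 12.4529
velocity in seg [172.9°–360°] (simple-harmonic), θ in radians: β = 70.1° = 1.2235 rad, B = 187.1° = 3.2655 rad; ds/dθ = (πh/(2B)) sin(πβ/B) = (π·(-18)/(2·3.2655)) sin(π·0.3747) = -7.995903 mm/rad

s = 12.4529, ds/dθ = -7.9959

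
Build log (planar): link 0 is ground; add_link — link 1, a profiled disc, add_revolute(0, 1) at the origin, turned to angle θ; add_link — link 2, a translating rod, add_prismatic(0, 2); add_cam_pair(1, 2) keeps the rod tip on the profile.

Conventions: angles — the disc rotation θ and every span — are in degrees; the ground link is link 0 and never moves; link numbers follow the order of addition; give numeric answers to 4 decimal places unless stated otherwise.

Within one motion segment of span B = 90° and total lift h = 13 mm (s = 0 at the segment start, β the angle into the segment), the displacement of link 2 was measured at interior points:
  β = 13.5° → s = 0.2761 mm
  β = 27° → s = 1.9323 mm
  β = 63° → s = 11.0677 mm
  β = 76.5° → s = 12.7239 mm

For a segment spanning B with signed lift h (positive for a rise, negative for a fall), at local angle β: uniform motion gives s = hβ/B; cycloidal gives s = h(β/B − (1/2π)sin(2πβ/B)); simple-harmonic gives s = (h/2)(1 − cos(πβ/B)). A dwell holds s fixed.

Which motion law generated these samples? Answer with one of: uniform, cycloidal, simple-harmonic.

candidates at β/B = r: uniform s = h·r (linear in β); cycloidal s = h·(r − sin(2πr)/(2π)); simple-harmonic s = (h/2)(1 − cos(πr))
β=13.5°: printed 0.2761 | uniform 1.9500, cycloidal 0.2761, simple-harmonic 0.7085
β=27°: printed 1.9323 | uniform 3.9000, cycloidal 1.9323, simple-harmonic 2.6794
β=63°: printed 11.0677 | uniform 9.1000, cycloidal 11.0677, simple-harmonic 10.3206
β=76.5°: printed 12.7239 | uniform 11.0500, cycloidal 12.7239, simple-harmonic 12.2915
only one law matches every sample → cycloidal

cycloidal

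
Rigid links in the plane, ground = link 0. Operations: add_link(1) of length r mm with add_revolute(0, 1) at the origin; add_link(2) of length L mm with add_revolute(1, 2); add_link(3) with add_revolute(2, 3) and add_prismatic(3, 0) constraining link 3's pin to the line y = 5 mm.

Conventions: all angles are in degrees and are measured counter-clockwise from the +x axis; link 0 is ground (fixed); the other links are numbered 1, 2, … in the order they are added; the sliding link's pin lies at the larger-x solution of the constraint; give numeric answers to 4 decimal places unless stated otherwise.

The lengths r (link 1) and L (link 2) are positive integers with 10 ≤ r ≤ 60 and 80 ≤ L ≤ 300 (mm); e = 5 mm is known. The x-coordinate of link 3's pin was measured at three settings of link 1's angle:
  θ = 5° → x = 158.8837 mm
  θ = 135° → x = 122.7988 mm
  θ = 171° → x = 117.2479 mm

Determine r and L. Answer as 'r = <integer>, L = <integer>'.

constraint per measurement: (x − r cos θ)² + (r sin θ − e)² = L²
subtracting the θ₁ and θ₂ equations cancels the r² and L² terms:
r = (x₁² − x₂²) / (2[(x₁cos θ₁ + e sin θ₁) − (x₂cos θ₂ + e sin θ₂)]) = 21.0000 → r = 21
L² = (x₁ − r cos θ₁)² + (r sin θ₁ − e)² = 19044.0052 → L = 138.0000 → L = 138
check at θ₃=171°: x = 117.2479 (printed 117.2479) ✓

r = 21, L = 138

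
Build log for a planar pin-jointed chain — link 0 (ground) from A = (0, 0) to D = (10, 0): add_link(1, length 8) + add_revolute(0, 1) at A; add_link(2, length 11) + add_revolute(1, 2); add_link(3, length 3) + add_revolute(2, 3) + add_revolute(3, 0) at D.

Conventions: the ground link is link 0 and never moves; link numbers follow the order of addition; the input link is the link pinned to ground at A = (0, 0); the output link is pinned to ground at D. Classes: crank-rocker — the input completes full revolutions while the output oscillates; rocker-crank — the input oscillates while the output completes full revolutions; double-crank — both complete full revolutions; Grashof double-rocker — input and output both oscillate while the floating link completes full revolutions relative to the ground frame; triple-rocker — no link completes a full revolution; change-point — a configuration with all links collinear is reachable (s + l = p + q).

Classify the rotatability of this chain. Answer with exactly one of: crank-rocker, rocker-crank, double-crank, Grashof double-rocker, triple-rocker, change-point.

lengths: ground=10, input=8, coupler=11, output=3
sorted: s=3 (shortest), l=11 (longest), p+q=18
s + l = 14 vs p + q = 18
s + l < p + q (Grashof) with shortest = output link → rocker-crank

rocker-crank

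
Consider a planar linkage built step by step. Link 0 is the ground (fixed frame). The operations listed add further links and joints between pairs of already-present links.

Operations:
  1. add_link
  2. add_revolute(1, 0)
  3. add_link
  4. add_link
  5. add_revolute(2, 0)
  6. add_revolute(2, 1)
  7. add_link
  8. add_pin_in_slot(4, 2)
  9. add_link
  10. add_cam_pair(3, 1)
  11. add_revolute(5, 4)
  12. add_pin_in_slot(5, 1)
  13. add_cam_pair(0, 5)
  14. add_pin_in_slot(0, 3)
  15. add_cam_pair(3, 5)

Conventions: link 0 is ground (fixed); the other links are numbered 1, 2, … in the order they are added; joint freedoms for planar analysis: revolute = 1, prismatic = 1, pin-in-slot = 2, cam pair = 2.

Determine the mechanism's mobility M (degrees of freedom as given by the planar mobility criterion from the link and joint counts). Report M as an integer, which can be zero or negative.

link 0 = ground. State L|J1|J2 = 1|0|0
+link1  2|0|0
R(1,0) f=1→J1  2|1|0
+link2  3|1|0
+link3  4|1|0
R(2,0) f=1→J1  4|2|0
R(2,1) f=1→J1  4|3|0
+link4  5|3|0
PS(4,2) f=2→J2  5|3|1
+link5  6|3|1
C(3,1) f=2→J2  6|3|2
R(5,4) f=1→J1  6|4|2
PS(5,1) f=2→J2  6|4|3
C(0,5) f=2→J2  6|4|4
PS(0,3) f=2→J2  6|4|5
C(3,5) f=2→J2  6|4|6
M = 3(6−1)−2·4−6 = 15−8−6 = 1

M = 1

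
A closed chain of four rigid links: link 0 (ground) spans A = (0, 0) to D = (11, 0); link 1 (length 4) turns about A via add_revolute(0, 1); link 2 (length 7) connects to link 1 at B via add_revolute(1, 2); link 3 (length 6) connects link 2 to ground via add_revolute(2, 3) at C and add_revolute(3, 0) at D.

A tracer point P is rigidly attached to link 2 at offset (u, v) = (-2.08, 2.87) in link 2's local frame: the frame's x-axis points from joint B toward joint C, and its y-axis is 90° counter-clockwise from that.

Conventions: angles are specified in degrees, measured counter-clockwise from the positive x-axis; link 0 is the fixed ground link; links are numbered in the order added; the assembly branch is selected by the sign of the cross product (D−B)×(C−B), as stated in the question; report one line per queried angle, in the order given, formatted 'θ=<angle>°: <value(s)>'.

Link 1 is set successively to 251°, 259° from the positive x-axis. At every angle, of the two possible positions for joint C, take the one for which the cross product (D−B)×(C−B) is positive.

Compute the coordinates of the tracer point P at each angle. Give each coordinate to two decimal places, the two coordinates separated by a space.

A=(0,0), D=(11.00,0)
θ=251°: B = A + 4.00·(cos251°, sin251°) = (-1.3023, -3.7821)
θ=251°: |BD| = 12.8705
θ=251°: circle(B,7.00) ∩ circle(D,6.00): a=6.9403, h=0.9124
θ=251°:   candidates: C₊=(5.0635,-0.8705) cross=11.743; C₋=(5.5997,-2.6147) cross=-11.743
θ=251°:   branch + wants cross > 0 → take C=(5.0635,-0.8705) (cross=11.743)
θ=251°: ex = (C−B)/|BC| = (0.9094,0.4159); ey = (-0.4159,0.9094)
θ=251°: P = B + -2.08·ex + 2.87·ey = (-4.3875,-2.0373)
θ=259°: B = A + 4.00·(cos259°, sin259°) = (-0.7632, -3.9265)
θ=259°: |BD| = 12.4013
θ=259°: circle(B,7.00) ∩ circle(D,6.00): a=6.7248, h=1.9436
θ=259°:   candidates: C₊=(5.0002,0.0463) cross=24.103; C₋=(6.2309,-3.6409) cross=-24.103
θ=259°:   branch + wants cross > 0 → take C=(5.0002,0.0463) (cross=24.103)
θ=259°: ex = (C−B)/|BC| = (0.8233,0.5675); ey = (-0.5675,0.8233)
θ=259°: P = B + -2.08·ex + 2.87·ey = (-4.1046,-2.7440)

θ=251°: -4.39 -2.04
θ=259°: -4.10 -2.74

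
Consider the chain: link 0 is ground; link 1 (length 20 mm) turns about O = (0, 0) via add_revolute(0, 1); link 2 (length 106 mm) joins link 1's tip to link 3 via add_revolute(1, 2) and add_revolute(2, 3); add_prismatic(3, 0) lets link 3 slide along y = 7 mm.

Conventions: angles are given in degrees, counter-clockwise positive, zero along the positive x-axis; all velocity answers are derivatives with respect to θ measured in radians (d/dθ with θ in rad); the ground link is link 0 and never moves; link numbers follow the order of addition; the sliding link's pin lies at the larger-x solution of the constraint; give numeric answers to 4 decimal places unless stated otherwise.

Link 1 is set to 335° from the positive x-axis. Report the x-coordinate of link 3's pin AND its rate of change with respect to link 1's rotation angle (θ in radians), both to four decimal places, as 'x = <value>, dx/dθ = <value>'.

geometry: r = 20 mm, L = 106 mm, e = 7 mm
crank pin P = (r cos θ, r sin θ) = (18.126156, -8.452365)
h = r sin θ − e = -8.452365 − 7 = -15.452365
x = r cos θ + √(L² − h²) = 18.126156 + 104.867652 = 122.993808
dx/dθ = −r sin θ − h·r cos θ/√(L² − h²) (θ in radians; h = -15.452365) = 11.123274

x = 122.9938, dx/dθ = 11.1233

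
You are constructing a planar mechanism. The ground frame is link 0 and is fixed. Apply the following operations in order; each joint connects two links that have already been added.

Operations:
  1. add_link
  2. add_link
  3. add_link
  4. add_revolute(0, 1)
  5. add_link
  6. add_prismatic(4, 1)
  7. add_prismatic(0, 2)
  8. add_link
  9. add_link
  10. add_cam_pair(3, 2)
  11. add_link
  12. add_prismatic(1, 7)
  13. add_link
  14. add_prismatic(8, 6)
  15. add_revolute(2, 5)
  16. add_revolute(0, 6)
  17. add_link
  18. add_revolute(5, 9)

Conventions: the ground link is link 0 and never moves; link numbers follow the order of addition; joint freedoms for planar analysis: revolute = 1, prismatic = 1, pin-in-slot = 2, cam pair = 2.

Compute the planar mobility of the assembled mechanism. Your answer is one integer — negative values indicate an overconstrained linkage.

ground; <1,0,0>
#1 <2,0,0>
#2 <3,0,0>
#3 <4,0,0>
R:0↔1 J1 <4,1,0>
#4 <5,1,0>
P:4↔1 J1 <5,2,0>
P:0↔2 J1 <5,3,0>
#5 <6,3,0>
#6 <7,3,0>
C:3↔2 J2 <7,3,1>
#7 <8,3,1>
P:1↔7 J1 <8,4,1>
#8 <9,4,1>
P:8↔6 J1 <9,5,1>
R:2↔5 J1 <9,6,1>
R:0↔6 J1 <9,7,1>
#9 <10,7,1>
R:5↔9 J1 <10,8,1>
3×9 − 2×8 − 1×1 = 10

M = 10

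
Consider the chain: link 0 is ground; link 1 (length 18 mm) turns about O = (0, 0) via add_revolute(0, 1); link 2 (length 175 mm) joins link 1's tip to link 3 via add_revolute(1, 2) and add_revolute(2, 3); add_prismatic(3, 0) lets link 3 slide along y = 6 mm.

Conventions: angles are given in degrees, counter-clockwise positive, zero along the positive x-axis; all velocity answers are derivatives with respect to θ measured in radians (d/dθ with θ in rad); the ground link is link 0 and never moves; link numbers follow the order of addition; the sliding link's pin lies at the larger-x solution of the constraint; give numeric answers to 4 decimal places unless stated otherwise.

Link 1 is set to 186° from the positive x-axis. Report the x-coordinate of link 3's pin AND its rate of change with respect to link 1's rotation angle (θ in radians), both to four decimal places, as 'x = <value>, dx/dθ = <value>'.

geometry: r = 18 mm, L = 175 mm, e = 6 mm
crank pin P = (r cos θ, r sin θ) = (-17.901394, -1.881512)
h = r sin θ − e = -1.881512 − 6 = -7.881512
x = r cos θ + √(L² − h²) = -17.901394 + 174.822429 = 156.921035
dx/dθ = −r sin θ − h·r cos θ/√(L² − h²) (θ in radians; h = -7.881512) = 1.074465

x = 156.9210, dx/dθ = 1.0745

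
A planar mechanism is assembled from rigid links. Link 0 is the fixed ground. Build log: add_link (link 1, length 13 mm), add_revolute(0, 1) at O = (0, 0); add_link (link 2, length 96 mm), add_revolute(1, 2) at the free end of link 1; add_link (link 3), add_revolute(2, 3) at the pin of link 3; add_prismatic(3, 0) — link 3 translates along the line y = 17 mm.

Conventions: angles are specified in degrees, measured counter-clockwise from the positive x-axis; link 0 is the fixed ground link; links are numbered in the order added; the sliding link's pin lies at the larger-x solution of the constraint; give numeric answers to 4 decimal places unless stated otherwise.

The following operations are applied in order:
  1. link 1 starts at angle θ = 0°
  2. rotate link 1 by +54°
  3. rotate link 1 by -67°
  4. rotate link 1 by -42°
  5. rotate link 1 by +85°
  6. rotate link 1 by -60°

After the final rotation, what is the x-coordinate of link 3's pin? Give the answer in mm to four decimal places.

geometry: r = 13 mm, L = 96 mm, e = 17 mm; θ starts at 0°
rotate link 1 by +54°: θ ← 0° +54° = 54°
rotate link 1 by -67°: θ ← 54° -67° = -13°
rotate link 1 by -42°: θ ← -13° -42° = -55°
rotate link 1 by +85°: θ ← -55° +85° = 30°
rotate link 1 by -60°: θ ← 30° -60° = -30°
crank pin P = (r cos θ, r sin θ) = (11.258330, -6.500000)
h = r sin θ − e = -6.500000 − 17 = -23.500000
x = r cos θ + √(L² − h²) = 11.258330 + 93.079267 = 104.337598

104.3376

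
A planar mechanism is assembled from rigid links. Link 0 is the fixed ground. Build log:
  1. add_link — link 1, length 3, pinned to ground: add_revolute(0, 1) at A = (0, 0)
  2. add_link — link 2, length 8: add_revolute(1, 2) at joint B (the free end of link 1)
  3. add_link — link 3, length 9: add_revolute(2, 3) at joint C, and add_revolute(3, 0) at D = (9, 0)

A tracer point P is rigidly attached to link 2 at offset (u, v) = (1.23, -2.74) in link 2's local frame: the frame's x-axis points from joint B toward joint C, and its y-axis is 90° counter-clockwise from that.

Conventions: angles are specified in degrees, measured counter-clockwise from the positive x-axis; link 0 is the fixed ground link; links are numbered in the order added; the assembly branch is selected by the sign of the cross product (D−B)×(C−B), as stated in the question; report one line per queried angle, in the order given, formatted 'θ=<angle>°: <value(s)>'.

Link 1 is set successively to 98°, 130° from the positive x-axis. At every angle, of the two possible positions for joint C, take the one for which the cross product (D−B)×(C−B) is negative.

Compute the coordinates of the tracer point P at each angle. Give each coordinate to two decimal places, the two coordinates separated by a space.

A=(0,0), D=(9.00,0)
θ=98°: B = A + 3.00·(cos98°, sin98°) = (-0.4175, 2.9708)
θ=98°: |BD| = 9.8750
θ=98°: circle(B,8.00) ∩ circle(D,9.00): a=4.0767, h=6.8833
θ=98°:   candidates: C₊=(5.5411,8.3088) cross=67.973; C₋=(1.3996,-4.8201) cross=-67.973
θ=98°:   branch - wants cross < 0 → take C=(1.3996,-4.8201) (cross=-67.973)
θ=98°: ex = (C−B)/|BC| = (0.2271,-0.9739); ey = (0.9739,0.2271)
θ=98°: P = B + 1.23·ex + -2.74·ey = (-2.8065,1.1506)
θ=130°: B = A + 3.00·(cos130°, sin130°) = (-1.9284, 2.2981)
θ=130°: |BD| = 11.1674
θ=130°: circle(B,8.00) ∩ circle(D,9.00): a=4.8225, h=6.3830
θ=130°:   candidates: C₊=(4.1045,7.5521) cross=71.282; C₋=(1.4774,-4.9407) cross=-71.282
θ=130°:   branch - wants cross < 0 → take C=(1.4774,-4.9407) (cross=-71.282)
θ=130°: ex = (C−B)/|BC| = (0.4257,-0.9049); ey = (0.9049,0.4257)
θ=130°: P = B + 1.23·ex + -2.74·ey = (-3.8840,0.0187)

θ=98°: -2.81 1.15
θ=130°: -3.88 0.02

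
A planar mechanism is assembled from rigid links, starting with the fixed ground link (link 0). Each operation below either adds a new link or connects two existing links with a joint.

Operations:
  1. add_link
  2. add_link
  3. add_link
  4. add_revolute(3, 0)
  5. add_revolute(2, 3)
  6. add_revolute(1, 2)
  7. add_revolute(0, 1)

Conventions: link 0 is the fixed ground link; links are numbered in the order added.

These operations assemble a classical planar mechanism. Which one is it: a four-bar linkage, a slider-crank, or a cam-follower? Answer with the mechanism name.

links: 4 (incl. ground); joints: 4 revolute, 0 prismatic, 0 higher (cam) pair, forming one closed loop
4 links in a single 4R loop → four-bar linkage

four-bar linkage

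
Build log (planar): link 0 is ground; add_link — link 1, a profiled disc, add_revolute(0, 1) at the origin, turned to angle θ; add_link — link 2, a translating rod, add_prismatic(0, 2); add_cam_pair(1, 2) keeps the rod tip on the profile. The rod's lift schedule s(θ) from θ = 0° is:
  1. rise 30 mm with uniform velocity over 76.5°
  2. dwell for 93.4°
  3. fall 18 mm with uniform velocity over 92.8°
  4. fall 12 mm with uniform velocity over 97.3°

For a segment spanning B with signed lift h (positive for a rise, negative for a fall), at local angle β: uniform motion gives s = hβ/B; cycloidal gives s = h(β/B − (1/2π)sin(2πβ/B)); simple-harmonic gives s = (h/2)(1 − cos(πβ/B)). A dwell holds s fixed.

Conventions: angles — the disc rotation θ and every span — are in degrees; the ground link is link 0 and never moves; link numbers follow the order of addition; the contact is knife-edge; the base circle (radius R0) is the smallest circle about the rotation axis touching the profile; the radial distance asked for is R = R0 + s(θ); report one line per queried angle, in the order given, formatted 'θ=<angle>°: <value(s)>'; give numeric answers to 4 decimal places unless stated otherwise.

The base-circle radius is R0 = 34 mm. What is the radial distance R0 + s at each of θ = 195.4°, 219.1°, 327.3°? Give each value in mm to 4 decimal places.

seg 1 [0°–76.5°] uniform, h=30: full span → s += 30 → s = 30.0000
seg 2 [76.5°–169.9°] dwell: s stays 30.0000
seg 3 [169.9°–262.7°] uniform, h=-18: θ=195.4° here. β=25.5, B=92.8. -18·25.5/92.8 = -4.9461 → s = 25.0539
seg 3 [169.9°–262.7°] uniform, h=-18: θ=219.1° here. β=49.2, B=92.8. -18·49.2/92.8 = -9.5431 → s = 20.4569
seg 3 [169.9°–262.7°] uniform, h=-18: full span → s += -18 → s = 12.0000
seg 4 [262.7°–360°] uniform, h=-12: θ=327.3° here. β=64.6, B=97.3. -12·64.6/97.3 = -7.9671 → s = 4.0329
θ=195.4°: R = R0 + s = 34 + 25.0539 = 59.0539
θ=219.1°: R = R0 + s = 34 + 20.4569 = 54.4569
θ=327.3°: R = R0 + s = 34 + 4.0329 = 38.0329

θ=195.4°: 59.0539
θ=219.1°: 54.4569
θ=327.3°: 38.0329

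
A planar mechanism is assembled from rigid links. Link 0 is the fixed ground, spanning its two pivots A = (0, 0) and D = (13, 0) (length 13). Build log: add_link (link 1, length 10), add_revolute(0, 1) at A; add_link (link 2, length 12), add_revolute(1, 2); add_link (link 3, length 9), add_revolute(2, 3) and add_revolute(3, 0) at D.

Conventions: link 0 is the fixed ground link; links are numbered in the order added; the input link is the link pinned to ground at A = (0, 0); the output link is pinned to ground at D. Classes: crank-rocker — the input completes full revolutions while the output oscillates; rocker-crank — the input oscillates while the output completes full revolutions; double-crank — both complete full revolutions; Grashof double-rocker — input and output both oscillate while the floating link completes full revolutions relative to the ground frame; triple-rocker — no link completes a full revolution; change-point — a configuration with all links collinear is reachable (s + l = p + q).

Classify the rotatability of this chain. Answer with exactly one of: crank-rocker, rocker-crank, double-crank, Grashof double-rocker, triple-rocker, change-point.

lengths: ground=13, input=10, coupler=12, output=9
sorted: s=9 (shortest), l=13 (longest), p+q=22
s + l = 22 vs p + q = 22
s + l = p + q → change-point (collinear configuration reachable)

change-point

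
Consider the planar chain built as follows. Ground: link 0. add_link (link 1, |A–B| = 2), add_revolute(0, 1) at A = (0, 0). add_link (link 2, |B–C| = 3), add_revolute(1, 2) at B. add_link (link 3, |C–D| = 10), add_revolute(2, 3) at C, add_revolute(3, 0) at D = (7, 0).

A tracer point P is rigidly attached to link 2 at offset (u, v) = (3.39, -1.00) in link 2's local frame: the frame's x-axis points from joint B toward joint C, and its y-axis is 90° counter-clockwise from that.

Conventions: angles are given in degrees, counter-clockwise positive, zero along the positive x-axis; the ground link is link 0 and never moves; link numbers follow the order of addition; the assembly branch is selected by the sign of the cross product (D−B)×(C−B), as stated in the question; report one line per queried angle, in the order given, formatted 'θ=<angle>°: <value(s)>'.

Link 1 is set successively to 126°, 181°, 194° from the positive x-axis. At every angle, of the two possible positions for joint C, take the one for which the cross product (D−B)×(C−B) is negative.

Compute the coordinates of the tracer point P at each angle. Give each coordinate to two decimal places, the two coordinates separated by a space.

A=(0,0), D=(7.00,0)
θ=126°: B = A + 2.00·(cos126°, sin126°) = (-1.1756, 1.6180)
θ=126°: |BD| = 8.3341
θ=126°: circle(B,3.00) ∩ circle(D,10.00): a=-1.2924, h=2.7073
θ=126°:   candidates: C₊=(-1.9178,4.5248) cross=22.563; C₋=(-2.9690,-0.7869) cross=-22.563
θ=126°:   branch - wants cross < 0 → take C=(-2.9690,-0.7869) (cross=-22.563)
θ=126°: ex = (C−B)/|BC| = (-0.5978,-0.8016); ey = (0.8016,-0.5978)
θ=126°: P = B + 3.39·ex + -1.00·ey = (-4.0038,-0.5017)
θ=181°: B = A + 2.00·(cos181°, sin181°) = (-1.9997, -0.0349)
θ=181°: |BD| = 8.9998
θ=181°: circle(B,3.00) ∩ circle(D,10.00): a=-0.5558, h=2.9481
θ=181°:   candidates: C₊=(-2.5669,2.9110) cross=26.532; C₋=(-2.5441,-2.9851) cross=-26.532
θ=181°:   branch - wants cross < 0 → take C=(-2.5441,-2.9851) (cross=-26.532)
θ=181°: ex = (C−B)/|BC| = (-0.1815,-0.9834); ey = (0.9834,-0.1815)
θ=181°: P = B + 3.39·ex + -1.00·ey = (-3.5982,-3.1872)
θ=194°: B = A + 2.00·(cos194°, sin194°) = (-1.9406, -0.4838)
θ=194°: |BD| = 8.9537
θ=194°: circle(B,3.00) ∩ circle(D,10.00): a=-0.6049, h=2.9384
θ=194°:   candidates: C₊=(-2.7034,2.4176) cross=26.309; C₋=(-2.3858,-3.4506) cross=-26.309
θ=194°:   branch - wants cross < 0 → take C=(-2.3858,-3.4506) (cross=-26.309)
θ=194°: ex = (C−B)/|BC| = (-0.1484,-0.9889); ey = (0.9889,-0.1484)
θ=194°: P = B + 3.39·ex + -1.00·ey = (-3.4326,-3.6879)

θ=126°: -4.00 -0.50
θ=181°: -3.60 -3.19
θ=194°: -3.43 -3.69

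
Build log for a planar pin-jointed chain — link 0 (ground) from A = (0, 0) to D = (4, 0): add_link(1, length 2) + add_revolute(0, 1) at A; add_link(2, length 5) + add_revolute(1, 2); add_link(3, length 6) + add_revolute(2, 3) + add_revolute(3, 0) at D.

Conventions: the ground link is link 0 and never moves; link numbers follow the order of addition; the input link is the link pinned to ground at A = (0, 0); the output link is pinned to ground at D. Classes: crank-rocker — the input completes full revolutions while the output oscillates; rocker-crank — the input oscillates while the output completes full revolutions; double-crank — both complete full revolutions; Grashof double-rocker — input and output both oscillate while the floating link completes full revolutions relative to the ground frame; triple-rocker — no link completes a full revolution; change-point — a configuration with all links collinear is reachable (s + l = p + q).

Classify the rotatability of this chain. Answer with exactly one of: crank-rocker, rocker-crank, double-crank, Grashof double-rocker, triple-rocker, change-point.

lengths: ground=4, input=2, coupler=5, output=6
sorted: s=2 (shortest), l=6 (longest), p+q=9
s + l = 8 vs p + q = 9
s + l < p + q (Grashof) with shortest = input link → crank-rocker

crank-rocker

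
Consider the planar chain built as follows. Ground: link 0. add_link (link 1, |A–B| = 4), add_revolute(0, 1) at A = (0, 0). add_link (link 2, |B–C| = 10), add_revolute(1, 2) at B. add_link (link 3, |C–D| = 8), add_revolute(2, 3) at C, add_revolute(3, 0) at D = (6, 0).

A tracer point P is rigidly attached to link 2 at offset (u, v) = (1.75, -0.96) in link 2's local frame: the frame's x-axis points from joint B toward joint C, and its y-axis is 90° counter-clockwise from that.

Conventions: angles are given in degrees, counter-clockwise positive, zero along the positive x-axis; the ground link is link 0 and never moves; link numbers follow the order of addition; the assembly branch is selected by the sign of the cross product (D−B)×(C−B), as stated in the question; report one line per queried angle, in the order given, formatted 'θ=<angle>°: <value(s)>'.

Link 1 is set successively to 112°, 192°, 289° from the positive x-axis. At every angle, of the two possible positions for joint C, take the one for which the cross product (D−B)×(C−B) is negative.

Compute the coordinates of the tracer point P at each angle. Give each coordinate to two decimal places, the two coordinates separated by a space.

A=(0,0), D=(6.00,0)
θ=112°: B = A + 4.00·(cos112°, sin112°) = (-1.4984, 3.7087)
θ=112°: |BD| = 8.3655
θ=112°: circle(B,10.00) ∩ circle(D,8.00): a=6.3344, h=7.7379
θ=112°:   candidates: C₊=(7.6100,7.8363) cross=64.731; C₋=(0.7490,-6.0355) cross=-64.731
θ=112°:   branch - wants cross < 0 → take C=(0.7490,-6.0355) (cross=-64.731)
θ=112°: ex = (C−B)/|BC| = (0.2247,-0.9744); ey = (0.9744,0.2247)
θ=112°: P = B + 1.75·ex + -0.96·ey = (-2.0406,1.7878)
θ=192°: B = A + 4.00·(cos192°, sin192°) = (-3.9126, -0.8316)
θ=192°: |BD| = 9.9474
θ=192°: circle(B,10.00) ∩ circle(D,8.00): a=6.7832, h=7.3476
θ=192°:   candidates: C₊=(2.2326,7.0574) cross=73.090; C₋=(3.4612,-7.5865) cross=-73.090
θ=192°:   branch - wants cross < 0 → take C=(3.4612,-7.5865) (cross=-73.090)
θ=192°: ex = (C−B)/|BC| = (0.7374,-0.6755); ey = (0.6755,0.7374)
θ=192°: P = B + 1.75·ex + -0.96·ey = (-3.2706,-2.7216)
θ=289°: B = A + 4.00·(cos289°, sin289°) = (1.3023, -3.7821)
θ=289°: |BD| = 6.0310
θ=289°: circle(B,10.00) ∩ circle(D,8.00): a=6.0001, h=7.9999
θ=289°:   candidates: C₊=(0.9591,6.2120) cross=48.247; C₋=(10.9928,-6.2508) cross=-48.247
θ=289°:   branch - wants cross < 0 → take C=(10.9928,-6.2508) (cross=-48.247)
θ=289°: ex = (C−B)/|BC| = (0.9690,-0.2469); ey = (0.2469,0.9690)
θ=289°: P = B + 1.75·ex + -0.96·ey = (2.7611,-5.1444)

θ=112°: -2.04 1.79
θ=192°: -3.27 -2.72
θ=289°: 2.76 -5.14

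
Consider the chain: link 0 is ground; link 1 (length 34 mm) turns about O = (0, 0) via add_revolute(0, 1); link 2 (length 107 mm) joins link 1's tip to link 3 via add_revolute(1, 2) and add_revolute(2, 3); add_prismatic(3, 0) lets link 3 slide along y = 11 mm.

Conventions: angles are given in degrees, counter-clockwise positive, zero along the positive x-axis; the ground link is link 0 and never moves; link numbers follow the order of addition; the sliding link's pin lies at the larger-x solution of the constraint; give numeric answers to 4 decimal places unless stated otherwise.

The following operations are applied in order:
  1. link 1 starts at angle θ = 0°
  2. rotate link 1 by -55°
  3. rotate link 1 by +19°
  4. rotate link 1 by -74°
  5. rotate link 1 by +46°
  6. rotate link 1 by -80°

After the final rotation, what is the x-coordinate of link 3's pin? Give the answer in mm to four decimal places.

geometry: r = 34 mm, L = 107 mm, e = 11 mm; θ starts at 0°
rotate link 1 by -55°: θ ← 0° -55° = -55°
rotate link 1 by +19°: θ ← -55° +19° = -36°
rotate link 1 by -74°: θ ← -36° -74° = -110°
rotate link 1 by +46°: θ ← -110° +46° = -64°
rotate link 1 by -80°: θ ← -64° -80° = -144°
crank pin P = (r cos θ, r sin θ) = (-27.506578, -19.984699)
h = r sin θ − e = -19.984699 − 11 = -30.984699
x = r cos θ + √(L² − h²) = -27.506578 + 102.415567 = 74.908990

74.9090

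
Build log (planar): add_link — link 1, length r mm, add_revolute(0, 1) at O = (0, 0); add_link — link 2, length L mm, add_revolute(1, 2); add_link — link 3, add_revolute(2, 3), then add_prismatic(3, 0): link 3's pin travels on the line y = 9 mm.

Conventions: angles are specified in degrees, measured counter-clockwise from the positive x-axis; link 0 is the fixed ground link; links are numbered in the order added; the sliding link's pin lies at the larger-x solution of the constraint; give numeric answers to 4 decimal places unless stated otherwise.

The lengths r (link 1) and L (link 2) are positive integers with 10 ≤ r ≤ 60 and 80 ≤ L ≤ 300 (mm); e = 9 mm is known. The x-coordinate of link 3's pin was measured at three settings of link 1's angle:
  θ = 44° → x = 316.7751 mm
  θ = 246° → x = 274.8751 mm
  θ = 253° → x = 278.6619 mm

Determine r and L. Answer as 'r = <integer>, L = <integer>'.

constraint per measurement: (x − r cos θ)² + (r sin θ − e)² = L²
subtracting the θ₁ and θ₂ equations cancels the r² and L² terms:
r = (x₁² − x₂²) / (2[(x₁cos θ₁ + e sin θ₁) − (x₂cos θ₂ + e sin θ₂)]) = 35.0000 → r = 35
L² = (x₁ − r cos θ₁)² + (r sin θ₁ − e)² = 85264.0036 → L = 292.0000 → L = 292
check at θ₃=253°: x = 278.6619 (printed 278.6619) ✓

r = 35, L = 292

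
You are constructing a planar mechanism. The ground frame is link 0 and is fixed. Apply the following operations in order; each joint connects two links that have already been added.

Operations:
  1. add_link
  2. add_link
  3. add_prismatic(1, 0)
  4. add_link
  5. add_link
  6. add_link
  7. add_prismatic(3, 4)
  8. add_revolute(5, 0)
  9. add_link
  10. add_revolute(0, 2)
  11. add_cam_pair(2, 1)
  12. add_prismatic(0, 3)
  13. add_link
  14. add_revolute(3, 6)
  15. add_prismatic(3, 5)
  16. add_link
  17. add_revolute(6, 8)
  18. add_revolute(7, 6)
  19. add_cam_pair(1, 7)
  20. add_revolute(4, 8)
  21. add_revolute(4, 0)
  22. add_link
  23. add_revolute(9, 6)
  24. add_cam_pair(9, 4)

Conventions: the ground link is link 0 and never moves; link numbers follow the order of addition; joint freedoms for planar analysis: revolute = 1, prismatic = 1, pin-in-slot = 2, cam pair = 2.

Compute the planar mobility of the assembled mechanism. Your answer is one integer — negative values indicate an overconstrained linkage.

ground; <1,0,0>
#1 <2,0,0>
#2 <3,0,0>
P:1↔0 J1 <3,1,0>
#3 <4,1,0>
#4 <5,1,0>
#5 <6,1,0>
P:3↔4 J1 <6,2,0>
R:5↔0 J1 <6,3,0>
#6 <7,3,0>
R:0↔2 J1 <7,4,0>
C:2↔1 J2 <7,4,1>
P:0↔3 J1 <7,5,1>
#7 <8,5,1>
R:3↔6 J1 <8,6,1>
P:3↔5 J1 <8,7,1>
#8 <9,7,1>
R:6↔8 J1 <9,8,1>
R:7↔6 J1 <9,9,1>
C:1↔7 J2 <9,9,2>
R:4↔8 J1 <9,10,2>
R:4↔0 J1 <9,11,2>
#9 <10,11,2>
R:9↔6 J1 <10,12,2>
C:9↔4 J2 <10,12,3>
3×9 − 2×12 − 1×3 = 0

M = 0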